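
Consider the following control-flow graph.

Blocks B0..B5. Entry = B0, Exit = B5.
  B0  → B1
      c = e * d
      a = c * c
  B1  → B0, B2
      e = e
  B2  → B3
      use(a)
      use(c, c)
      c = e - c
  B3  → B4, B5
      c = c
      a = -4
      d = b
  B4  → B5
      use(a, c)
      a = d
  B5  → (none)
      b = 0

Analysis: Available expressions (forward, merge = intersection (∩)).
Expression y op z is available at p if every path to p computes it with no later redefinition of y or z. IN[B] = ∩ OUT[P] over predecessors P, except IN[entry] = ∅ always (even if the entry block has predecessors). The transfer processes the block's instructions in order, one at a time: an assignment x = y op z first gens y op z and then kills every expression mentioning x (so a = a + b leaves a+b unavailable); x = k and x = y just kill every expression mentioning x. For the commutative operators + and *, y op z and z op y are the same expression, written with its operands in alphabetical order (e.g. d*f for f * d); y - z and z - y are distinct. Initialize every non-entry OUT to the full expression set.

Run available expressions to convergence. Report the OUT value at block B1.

Per-block solution:
  B0:   IN={}   OUT={c*c, d*e}
  B1:   IN={c*c, d*e}   OUT={c*c}
  B2:   IN={c*c}   OUT={}
  B3:   IN={}   OUT={}
  B4:   IN={}   OUT={}
  B5:   IN={}   OUT={}

Merge at B1: IN[B1] = OUT[B0] = {c*c, d*e}
Applying B1's transfer function to that IN value gives OUT[B1] (row B1 above).

Answer: {c*c}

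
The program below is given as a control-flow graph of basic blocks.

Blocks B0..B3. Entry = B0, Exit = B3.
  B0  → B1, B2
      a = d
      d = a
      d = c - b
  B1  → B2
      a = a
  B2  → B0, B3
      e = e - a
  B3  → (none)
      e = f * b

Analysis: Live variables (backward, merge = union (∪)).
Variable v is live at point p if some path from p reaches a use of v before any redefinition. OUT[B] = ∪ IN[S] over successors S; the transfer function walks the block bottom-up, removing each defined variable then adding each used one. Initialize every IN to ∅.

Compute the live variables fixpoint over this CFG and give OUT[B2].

Answer: {b, c, d, e, f}

Derivation:
Per-block solution:
  B0: | IN={b, c, d, e, f} | OUT={a, b, c, d, e, f}
  B1: | IN={a, b, c, d, e, f} | OUT={a, b, c, d, e, f}
  B2: | IN={a, b, c, d, e, f} | OUT={b, c, d, e, f}
  B3: | IN={b, f} | OUT={}

Merge at B2: OUT[B2] = IN[B0] ⊔ IN[B3] = {b, c, d, e, f}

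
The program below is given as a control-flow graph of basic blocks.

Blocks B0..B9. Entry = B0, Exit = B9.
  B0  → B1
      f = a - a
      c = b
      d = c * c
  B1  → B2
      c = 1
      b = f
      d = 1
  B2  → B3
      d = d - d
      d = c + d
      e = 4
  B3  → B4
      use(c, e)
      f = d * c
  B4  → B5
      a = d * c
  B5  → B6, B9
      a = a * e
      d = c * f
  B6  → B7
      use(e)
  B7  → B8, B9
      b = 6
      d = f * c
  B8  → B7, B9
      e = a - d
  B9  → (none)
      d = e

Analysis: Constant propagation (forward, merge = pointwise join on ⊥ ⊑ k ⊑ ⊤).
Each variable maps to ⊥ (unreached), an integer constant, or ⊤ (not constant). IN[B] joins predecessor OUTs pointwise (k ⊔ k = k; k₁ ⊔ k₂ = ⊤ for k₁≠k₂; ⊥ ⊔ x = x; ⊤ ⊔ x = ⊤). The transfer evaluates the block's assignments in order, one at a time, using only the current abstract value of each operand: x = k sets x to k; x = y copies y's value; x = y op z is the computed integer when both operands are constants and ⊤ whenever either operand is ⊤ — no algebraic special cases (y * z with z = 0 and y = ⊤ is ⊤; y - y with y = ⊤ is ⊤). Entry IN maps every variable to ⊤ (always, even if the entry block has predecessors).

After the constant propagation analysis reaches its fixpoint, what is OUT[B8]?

Per-block solution:
  B0: | IN=(all ⊤) | OUT=(all ⊤)
  B1: | IN=(all ⊤) | OUT={c:1, d:1; rest ⊤}
  B2: | IN={c:1, d:1; rest ⊤} | OUT={c:1, d:1, e:4; rest ⊤}
  B3: | IN={c:1, d:1, e:4; rest ⊤} | OUT={c:1, d:1, e:4, f:1; rest ⊤}
  B4: | IN={c:1, d:1, e:4, f:1; rest ⊤} | OUT={a:1, c:1, d:1, e:4, f:1; rest ⊤}
  B5: | IN={a:1, c:1, d:1, e:4, f:1; rest ⊤} | OUT={a:4, c:1, d:1, e:4, f:1; rest ⊤}
  B6: | IN={a:4, c:1, d:1, e:4, f:1; rest ⊤} | OUT={a:4, c:1, d:1, e:4, f:1; rest ⊤}
  B7: | IN={a:4, c:1, d:1, f:1; rest ⊤} | OUT={a:4, b:6, c:1, d:1, f:1; rest ⊤}
  B8: | IN={a:4, b:6, c:1, d:1, f:1; rest ⊤} | OUT={a:4, b:6, c:1, d:1, e:3, f:1; rest ⊤}
  B9: | IN={a:4, c:1, d:1, f:1; rest ⊤} | OUT={a:4, c:1, f:1; rest ⊤}

Merge at B8: IN[B8] = OUT[B7] = {a: 4, b: 6, c: 1, d: 1, e: ⊤, f: 1}
Applying B8's transfer function to that IN value gives OUT[B8] (row B8 above).

Answer: {a: 4, b: 6, c: 1, d: 1, e: 3, f: 1}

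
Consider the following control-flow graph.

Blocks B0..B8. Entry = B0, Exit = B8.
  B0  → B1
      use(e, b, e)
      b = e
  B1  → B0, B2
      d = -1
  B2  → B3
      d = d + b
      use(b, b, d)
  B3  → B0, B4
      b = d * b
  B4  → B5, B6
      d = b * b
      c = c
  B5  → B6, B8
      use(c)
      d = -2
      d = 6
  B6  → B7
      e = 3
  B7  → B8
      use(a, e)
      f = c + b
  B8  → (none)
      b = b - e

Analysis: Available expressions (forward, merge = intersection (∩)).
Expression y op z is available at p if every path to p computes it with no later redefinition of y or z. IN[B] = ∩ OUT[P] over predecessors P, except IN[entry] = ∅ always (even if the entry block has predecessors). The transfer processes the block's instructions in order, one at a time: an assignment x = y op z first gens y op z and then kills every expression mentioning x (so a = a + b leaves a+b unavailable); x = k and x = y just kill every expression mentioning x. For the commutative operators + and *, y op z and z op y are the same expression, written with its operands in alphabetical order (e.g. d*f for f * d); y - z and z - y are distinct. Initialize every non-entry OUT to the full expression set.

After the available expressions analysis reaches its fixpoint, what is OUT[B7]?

Per-block solution:
  B0: | IN={} | OUT={}
  B1: | IN={} | OUT={}
  B2: | IN={} | OUT={}
  B3: | IN={} | OUT={}
  B4: | IN={} | OUT={b*b}
  B5: | IN={b*b} | OUT={b*b}
  B6: | IN={b*b} | OUT={b*b}
  B7: | IN={b*b} | OUT={b*b, b+c}
  B8: | IN={b*b} | OUT={}

Merge at B7: IN[B7] = OUT[B6] = {b*b}
Applying B7's transfer function to that IN value gives OUT[B7] (row B7 above).

Answer: {b*b, b+c}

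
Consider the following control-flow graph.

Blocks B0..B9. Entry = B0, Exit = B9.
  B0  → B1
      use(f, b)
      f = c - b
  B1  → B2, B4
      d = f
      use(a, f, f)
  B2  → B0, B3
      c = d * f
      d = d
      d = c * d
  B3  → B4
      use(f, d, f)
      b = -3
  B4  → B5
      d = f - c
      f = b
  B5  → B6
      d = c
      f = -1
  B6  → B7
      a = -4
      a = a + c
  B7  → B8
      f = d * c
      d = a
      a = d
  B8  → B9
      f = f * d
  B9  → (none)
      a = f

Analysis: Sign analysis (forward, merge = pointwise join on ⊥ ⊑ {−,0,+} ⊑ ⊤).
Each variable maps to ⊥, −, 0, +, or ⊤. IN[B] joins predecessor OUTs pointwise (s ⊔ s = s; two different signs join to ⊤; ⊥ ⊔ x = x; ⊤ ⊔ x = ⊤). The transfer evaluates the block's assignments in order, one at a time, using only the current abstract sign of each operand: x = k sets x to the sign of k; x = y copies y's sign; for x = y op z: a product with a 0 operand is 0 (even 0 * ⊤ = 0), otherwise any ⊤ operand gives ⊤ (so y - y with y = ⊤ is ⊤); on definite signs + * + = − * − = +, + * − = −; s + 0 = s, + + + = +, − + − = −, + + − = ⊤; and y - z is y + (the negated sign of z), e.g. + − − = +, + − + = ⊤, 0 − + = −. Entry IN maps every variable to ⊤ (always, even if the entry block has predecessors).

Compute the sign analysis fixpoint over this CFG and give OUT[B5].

Converged values:
  B0:  IN=(all ⊤)  OUT=(all ⊤)
  B1:  IN=(all ⊤)  OUT=(all ⊤)
  B2:  IN=(all ⊤)  OUT=(all ⊤)
  B3:  IN=(all ⊤)  OUT={b:-; rest ⊤}
  B4:  IN=(all ⊤)  OUT=(all ⊤)
  B5:  IN=(all ⊤)  OUT={f:-; rest ⊤}
  B6:  IN={f:-; rest ⊤}  OUT={f:-; rest ⊤}
  B7:  IN={f:-; rest ⊤}  OUT=(all ⊤)
  B8:  IN=(all ⊤)  OUT=(all ⊤)
  B9:  IN=(all ⊤)  OUT=(all ⊤)

Merge at B5: IN[B5] = OUT[B4] = {a: ⊤, b: ⊤, c: ⊤, d: ⊤, e: ⊤, f: ⊤}
Applying B5's transfer function to that IN value gives OUT[B5] (row B5 above).

Answer: {a: ⊤, b: ⊤, c: ⊤, d: ⊤, e: ⊤, f: -}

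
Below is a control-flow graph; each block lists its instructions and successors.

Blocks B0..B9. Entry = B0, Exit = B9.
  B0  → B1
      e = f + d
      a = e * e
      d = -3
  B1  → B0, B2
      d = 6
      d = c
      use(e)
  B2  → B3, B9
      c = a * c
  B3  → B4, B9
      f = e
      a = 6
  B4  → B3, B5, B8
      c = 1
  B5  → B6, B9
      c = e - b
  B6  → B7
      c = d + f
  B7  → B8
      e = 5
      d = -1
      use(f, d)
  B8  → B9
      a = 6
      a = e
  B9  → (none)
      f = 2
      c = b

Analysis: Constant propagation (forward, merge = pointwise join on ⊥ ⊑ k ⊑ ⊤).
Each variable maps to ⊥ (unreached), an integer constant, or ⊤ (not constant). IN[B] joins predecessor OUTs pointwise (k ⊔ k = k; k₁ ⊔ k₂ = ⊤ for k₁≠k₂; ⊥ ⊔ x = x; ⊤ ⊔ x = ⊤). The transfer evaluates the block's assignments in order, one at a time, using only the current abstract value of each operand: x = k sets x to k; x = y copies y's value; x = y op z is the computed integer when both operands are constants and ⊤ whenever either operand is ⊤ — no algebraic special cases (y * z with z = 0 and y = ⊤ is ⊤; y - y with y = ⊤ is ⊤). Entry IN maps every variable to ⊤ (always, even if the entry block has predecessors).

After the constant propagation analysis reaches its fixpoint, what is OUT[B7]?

Answer: {a: 6, b: ⊤, c: ⊤, d: -1, e: 5, f: ⊤}

Derivation:
Per-block solution:
  B0: | IN=(all ⊤) | OUT={d:-3; rest ⊤}
  B1: | IN={d:-3; rest ⊤} | OUT=(all ⊤)
  B2: | IN=(all ⊤) | OUT=(all ⊤)
  B3: | IN=(all ⊤) | OUT={a:6; rest ⊤}
  B4: | IN={a:6; rest ⊤} | OUT={a:6, c:1; rest ⊤}
  B5: | IN={a:6, c:1; rest ⊤} | OUT={a:6; rest ⊤}
  B6: | IN={a:6; rest ⊤} | OUT={a:6; rest ⊤}
  B7: | IN={a:6; rest ⊤} | OUT={a:6, d:-1, e:5; rest ⊤}
  B8: | IN={a:6; rest ⊤} | OUT=(all ⊤)
  B9: | IN=(all ⊤) | OUT={f:2; rest ⊤}

Merge at B7: IN[B7] = OUT[B6] = {a: 6, b: ⊤, c: ⊤, d: ⊤, e: ⊤, f: ⊤}
Applying B7's transfer function to that IN value gives OUT[B7] (row B7 above).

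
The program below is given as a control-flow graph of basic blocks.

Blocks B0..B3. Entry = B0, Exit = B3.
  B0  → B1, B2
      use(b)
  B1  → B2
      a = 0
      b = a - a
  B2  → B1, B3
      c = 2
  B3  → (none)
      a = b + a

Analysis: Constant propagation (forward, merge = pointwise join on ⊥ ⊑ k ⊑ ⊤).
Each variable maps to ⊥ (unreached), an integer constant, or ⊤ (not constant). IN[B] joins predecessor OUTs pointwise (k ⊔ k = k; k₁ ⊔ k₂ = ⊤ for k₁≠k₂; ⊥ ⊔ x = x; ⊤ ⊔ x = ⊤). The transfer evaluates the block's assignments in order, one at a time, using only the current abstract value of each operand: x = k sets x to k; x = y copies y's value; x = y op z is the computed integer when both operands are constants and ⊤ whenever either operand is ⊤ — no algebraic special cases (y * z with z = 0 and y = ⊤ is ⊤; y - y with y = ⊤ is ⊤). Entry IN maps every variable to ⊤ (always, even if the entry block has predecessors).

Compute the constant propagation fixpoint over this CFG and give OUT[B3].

Answer: {a: ⊤, b: ⊤, c: 2, d: ⊤, e: ⊤, f: ⊤}

Derivation:
Fixpoint table:
  B0:  IN=(all ⊤)  OUT=(all ⊤)
  B1:  IN=(all ⊤)  OUT={a:0, b:0; rest ⊤}
  B2:  IN=(all ⊤)  OUT={c:2; rest ⊤}
  B3:  IN={c:2; rest ⊤}  OUT={c:2; rest ⊤}

Merge at B3: IN[B3] = OUT[B2] = {a: ⊤, b: ⊤, c: 2, d: ⊤, e: ⊤, f: ⊤}
Applying B3's transfer function to that IN value gives OUT[B3] (row B3 above).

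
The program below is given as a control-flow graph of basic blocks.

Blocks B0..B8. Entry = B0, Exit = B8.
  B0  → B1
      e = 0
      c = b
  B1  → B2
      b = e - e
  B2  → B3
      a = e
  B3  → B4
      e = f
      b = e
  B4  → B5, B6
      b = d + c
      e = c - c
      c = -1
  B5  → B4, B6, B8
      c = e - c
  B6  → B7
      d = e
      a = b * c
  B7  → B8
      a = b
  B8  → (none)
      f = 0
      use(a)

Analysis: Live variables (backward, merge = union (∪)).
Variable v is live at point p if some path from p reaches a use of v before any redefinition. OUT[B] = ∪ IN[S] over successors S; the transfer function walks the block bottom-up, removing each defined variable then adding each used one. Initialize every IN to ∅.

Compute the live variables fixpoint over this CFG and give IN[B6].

Answer: {b, c, e}

Working:
Per-block solution:
  B0:  IN={b, d, f}  OUT={c, d, e, f}
  B1:  IN={c, d, e, f}  OUT={c, d, e, f}
  B2:  IN={c, d, e, f}  OUT={a, c, d, f}
  B3:  IN={a, c, d, f}  OUT={a, c, d}
  B4:  IN={a, c, d}  OUT={a, b, c, d, e}
  B5:  IN={a, b, c, d, e}  OUT={a, b, c, d, e}
  B6:  IN={b, c, e}  OUT={b}
  B7:  IN={b}  OUT={a}
  B8:  IN={a}  OUT={}

Merge at B6: OUT[B6] = IN[B7] = {b}
Applying B6's transfer function to that OUT value gives IN[B6] (row B6 above).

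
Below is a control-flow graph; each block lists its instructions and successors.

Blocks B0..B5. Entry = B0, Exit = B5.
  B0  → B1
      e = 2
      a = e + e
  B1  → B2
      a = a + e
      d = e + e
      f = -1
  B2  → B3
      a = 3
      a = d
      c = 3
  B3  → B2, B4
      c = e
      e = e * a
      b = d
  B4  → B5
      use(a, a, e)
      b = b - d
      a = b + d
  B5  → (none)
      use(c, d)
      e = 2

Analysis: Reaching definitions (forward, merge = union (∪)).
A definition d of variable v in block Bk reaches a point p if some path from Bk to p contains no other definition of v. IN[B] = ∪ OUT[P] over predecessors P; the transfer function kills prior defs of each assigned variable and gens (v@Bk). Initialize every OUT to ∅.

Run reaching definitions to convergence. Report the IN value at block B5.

Answer: {a@B4, b@B4, c@B3, d@B1, e@B3, f@B1}

Working:
Converged values:
  B0:  IN={}  OUT={a@B0, e@B0}
  B1:  IN={a@B0, e@B0}  OUT={a@B1, d@B1, e@B0, f@B1}
  B2:  IN={a@B1, a@B2, b@B3, c@B3, d@B1, e@B0, e@B3, f@B1}  OUT={a@B2, b@B3, c@B2, d@B1, e@B0, e@B3, f@B1}
  B3:  IN={a@B2, b@B3, c@B2, d@B1, e@B0, e@B3, f@B1}  OUT={a@B2, b@B3, c@B3, d@B1, e@B3, f@B1}
  B4:  IN={a@B2, b@B3, c@B3, d@B1, e@B3, f@B1}  OUT={a@B4, b@B4, c@B3, d@B1, e@B3, f@B1}
  B5:  IN={a@B4, b@B4, c@B3, d@B1, e@B3, f@B1}  OUT={a@B4, b@B4, c@B3, d@B1, e@B5, f@B1}

Merge at B5: IN[B5] = OUT[B4] = {a@B4, b@B4, c@B3, d@B1, e@B3, f@B1}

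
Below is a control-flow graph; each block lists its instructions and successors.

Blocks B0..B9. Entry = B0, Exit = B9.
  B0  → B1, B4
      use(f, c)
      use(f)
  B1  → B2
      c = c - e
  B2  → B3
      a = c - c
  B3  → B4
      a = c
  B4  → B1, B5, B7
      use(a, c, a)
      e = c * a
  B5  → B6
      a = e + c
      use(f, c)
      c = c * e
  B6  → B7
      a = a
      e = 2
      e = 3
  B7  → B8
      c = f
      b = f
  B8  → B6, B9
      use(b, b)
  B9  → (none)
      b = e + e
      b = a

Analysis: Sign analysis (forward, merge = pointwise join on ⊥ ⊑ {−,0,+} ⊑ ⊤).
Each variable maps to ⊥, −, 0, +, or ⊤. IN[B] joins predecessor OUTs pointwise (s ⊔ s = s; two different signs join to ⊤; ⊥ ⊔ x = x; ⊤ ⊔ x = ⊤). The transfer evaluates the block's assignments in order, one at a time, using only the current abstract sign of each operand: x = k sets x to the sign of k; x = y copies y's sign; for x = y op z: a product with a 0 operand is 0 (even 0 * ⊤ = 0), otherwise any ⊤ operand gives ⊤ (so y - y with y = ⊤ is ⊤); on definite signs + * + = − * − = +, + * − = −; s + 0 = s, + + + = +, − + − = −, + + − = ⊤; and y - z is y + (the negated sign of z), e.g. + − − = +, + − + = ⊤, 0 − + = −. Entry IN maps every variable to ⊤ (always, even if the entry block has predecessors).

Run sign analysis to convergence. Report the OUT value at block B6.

Per-block solution:
  B0:  IN=(all ⊤)  OUT=(all ⊤)
  B1:  IN=(all ⊤)  OUT=(all ⊤)
  B2:  IN=(all ⊤)  OUT=(all ⊤)
  B3:  IN=(all ⊤)  OUT=(all ⊤)
  B4:  IN=(all ⊤)  OUT=(all ⊤)
  B5:  IN=(all ⊤)  OUT=(all ⊤)
  B6:  IN=(all ⊤)  OUT={e:+; rest ⊤}
  B7:  IN=(all ⊤)  OUT=(all ⊤)
  B8:  IN=(all ⊤)  OUT=(all ⊤)
  B9:  IN=(all ⊤)  OUT=(all ⊤)

Merge at B6: IN[B6] = OUT[B5] ⊔ OUT[B8] = {a: ⊤, b: ⊤, c: ⊤, d: ⊤, e: ⊤, f: ⊤}
Applying B6's transfer function to that IN value gives OUT[B6] (row B6 above).

Answer: {a: ⊤, b: ⊤, c: ⊤, d: ⊤, e: +, f: ⊤}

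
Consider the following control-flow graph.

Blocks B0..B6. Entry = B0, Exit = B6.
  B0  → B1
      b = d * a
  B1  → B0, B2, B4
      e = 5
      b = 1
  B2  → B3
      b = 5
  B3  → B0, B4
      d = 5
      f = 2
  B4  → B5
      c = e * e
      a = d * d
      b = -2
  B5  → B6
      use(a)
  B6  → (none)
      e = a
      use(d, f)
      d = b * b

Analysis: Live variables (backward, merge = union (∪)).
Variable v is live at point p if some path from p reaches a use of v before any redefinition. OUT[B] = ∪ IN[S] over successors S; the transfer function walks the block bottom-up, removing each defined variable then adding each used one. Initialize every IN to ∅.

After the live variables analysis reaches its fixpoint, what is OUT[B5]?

Answer: {a, b, d, f}

Derivation:
Fixpoint table:
  B0:  IN={a, d, f}  OUT={a, d, f}
  B1:  IN={a, d, f}  OUT={a, d, e, f}
  B2:  IN={a, e}  OUT={a, e}
  B3:  IN={a, e}  OUT={a, d, e, f}
  B4:  IN={d, e, f}  OUT={a, b, d, f}
  B5:  IN={a, b, d, f}  OUT={a, b, d, f}
  B6:  IN={a, b, d, f}  OUT={}

Merge at B5: OUT[B5] = IN[B6] = {a, b, d, f}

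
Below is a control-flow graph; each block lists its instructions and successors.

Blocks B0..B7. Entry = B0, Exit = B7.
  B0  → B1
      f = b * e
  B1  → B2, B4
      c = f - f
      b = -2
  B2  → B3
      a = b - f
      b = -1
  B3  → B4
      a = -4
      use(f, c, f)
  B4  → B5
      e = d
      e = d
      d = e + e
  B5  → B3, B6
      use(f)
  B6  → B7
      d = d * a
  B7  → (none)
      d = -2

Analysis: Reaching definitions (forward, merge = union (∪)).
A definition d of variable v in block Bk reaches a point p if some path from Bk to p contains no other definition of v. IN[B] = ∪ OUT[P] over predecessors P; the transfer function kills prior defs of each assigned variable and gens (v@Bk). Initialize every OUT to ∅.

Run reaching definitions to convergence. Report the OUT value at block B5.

Per-block solution:
  B0:  IN={}  OUT={f@B0}
  B1:  IN={f@B0}  OUT={b@B1, c@B1, f@B0}
  B2:  IN={b@B1, c@B1, f@B0}  OUT={a@B2, b@B2, c@B1, f@B0}
  B3:  IN={a@B2, a@B3, b@B1, b@B2, c@B1, d@B4, e@B4, f@B0}  OUT={a@B3, b@B1, b@B2, c@B1, d@B4, e@B4, f@B0}
  B4:  IN={a@B3, b@B1, b@B2, c@B1, d@B4, e@B4, f@B0}  OUT={a@B3, b@B1, b@B2, c@B1, d@B4, e@B4, f@B0}
  B5:  IN={a@B3, b@B1, b@B2, c@B1, d@B4, e@B4, f@B0}  OUT={a@B3, b@B1, b@B2, c@B1, d@B4, e@B4, f@B0}
  B6:  IN={a@B3, b@B1, b@B2, c@B1, d@B4, e@B4, f@B0}  OUT={a@B3, b@B1, b@B2, c@B1, d@B6, e@B4, f@B0}
  B7:  IN={a@B3, b@B1, b@B2, c@B1, d@B6, e@B4, f@B0}  OUT={a@B3, b@B1, b@B2, c@B1, d@B7, e@B4, f@B0}

Merge at B5: IN[B5] = OUT[B4] = {a@B3, b@B1, b@B2, c@B1, d@B4, e@B4, f@B0}
Applying B5's transfer function to that IN value gives OUT[B5] (row B5 above).

Answer: {a@B3, b@B1, b@B2, c@B1, d@B4, e@B4, f@B0}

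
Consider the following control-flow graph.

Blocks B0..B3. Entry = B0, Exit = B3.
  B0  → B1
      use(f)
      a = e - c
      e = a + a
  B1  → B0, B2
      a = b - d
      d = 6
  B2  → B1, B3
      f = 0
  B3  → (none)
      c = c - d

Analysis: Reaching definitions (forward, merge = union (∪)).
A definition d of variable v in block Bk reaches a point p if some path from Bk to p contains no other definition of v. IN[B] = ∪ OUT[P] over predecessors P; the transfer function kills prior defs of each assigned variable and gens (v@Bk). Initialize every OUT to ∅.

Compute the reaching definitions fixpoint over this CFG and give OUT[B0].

Converged values:
  B0: | IN={a@B1, d@B1, e@B0, f@B2} | OUT={a@B0, d@B1, e@B0, f@B2}
  B1: | IN={a@B0, a@B1, d@B1, e@B0, f@B2} | OUT={a@B1, d@B1, e@B0, f@B2}
  B2: | IN={a@B1, d@B1, e@B0, f@B2} | OUT={a@B1, d@B1, e@B0, f@B2}
  B3: | IN={a@B1, d@B1, e@B0, f@B2} | OUT={a@B1, c@B3, d@B1, e@B0, f@B2}

Merge at B0 (entry node, so the boundary value {} is joined with the incoming edge(s)): IN[B0] = {} ⊔ OUT[B1] = {a@B1, d@B1, e@B0, f@B2}
Applying B0's transfer function to that IN value gives OUT[B0] (row B0 above).

Answer: {a@B0, d@B1, e@B0, f@B2}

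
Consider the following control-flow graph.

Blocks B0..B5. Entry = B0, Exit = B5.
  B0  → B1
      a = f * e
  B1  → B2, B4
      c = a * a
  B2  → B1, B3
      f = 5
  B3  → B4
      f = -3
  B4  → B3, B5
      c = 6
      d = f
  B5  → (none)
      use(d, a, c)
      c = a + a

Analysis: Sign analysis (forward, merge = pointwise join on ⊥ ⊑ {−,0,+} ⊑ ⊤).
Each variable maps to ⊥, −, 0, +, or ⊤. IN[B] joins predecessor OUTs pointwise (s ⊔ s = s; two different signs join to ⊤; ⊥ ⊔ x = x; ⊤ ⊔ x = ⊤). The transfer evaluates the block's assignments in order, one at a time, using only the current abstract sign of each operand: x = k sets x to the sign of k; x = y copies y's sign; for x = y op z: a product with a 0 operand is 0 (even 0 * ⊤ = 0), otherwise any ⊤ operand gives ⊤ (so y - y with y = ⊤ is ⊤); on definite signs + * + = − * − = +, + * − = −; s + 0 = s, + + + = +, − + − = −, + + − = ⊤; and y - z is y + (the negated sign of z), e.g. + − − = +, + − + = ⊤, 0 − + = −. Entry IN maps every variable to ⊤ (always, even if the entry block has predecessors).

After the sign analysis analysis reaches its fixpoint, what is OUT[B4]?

Converged values:
  B0: | IN=(all ⊤) | OUT=(all ⊤)
  B1: | IN=(all ⊤) | OUT=(all ⊤)
  B2: | IN=(all ⊤) | OUT={f:+; rest ⊤}
  B3: | IN=(all ⊤) | OUT={f:-; rest ⊤}
  B4: | IN=(all ⊤) | OUT={c:+; rest ⊤}
  B5: | IN={c:+; rest ⊤} | OUT=(all ⊤)

Merge at B4: IN[B4] = OUT[B1] ⊔ OUT[B3] = {a: ⊤, b: ⊤, c: ⊤, d: ⊤, e: ⊤, f: ⊤}
Applying B4's transfer function to that IN value gives OUT[B4] (row B4 above).

Answer: {a: ⊤, b: ⊤, c: +, d: ⊤, e: ⊤, f: ⊤}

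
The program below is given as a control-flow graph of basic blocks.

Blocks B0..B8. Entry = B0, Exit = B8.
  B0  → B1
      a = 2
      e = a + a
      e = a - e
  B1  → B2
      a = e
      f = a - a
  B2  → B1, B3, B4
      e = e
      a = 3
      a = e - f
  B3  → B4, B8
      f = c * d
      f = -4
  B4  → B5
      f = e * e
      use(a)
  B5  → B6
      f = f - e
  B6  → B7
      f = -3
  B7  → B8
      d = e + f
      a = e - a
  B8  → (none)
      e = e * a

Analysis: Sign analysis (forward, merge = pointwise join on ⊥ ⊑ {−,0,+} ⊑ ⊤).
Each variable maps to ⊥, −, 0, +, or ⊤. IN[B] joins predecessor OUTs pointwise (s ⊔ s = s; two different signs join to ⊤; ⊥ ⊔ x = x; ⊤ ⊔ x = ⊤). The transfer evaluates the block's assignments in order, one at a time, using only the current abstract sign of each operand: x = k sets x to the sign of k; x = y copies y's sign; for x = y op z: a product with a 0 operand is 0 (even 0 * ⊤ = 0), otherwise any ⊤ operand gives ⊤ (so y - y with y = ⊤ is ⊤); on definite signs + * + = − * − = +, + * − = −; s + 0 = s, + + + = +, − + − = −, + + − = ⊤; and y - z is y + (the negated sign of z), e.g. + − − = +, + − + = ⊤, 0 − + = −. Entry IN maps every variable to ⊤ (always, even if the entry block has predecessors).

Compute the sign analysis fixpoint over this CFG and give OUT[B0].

Fixpoint table:
  B0:   IN=(all ⊤)   OUT={a:+; rest ⊤}
  B1:   IN=(all ⊤)   OUT=(all ⊤)
  B2:   IN=(all ⊤)   OUT=(all ⊤)
  B3:   IN=(all ⊤)   OUT={f:-; rest ⊤}
  B4:   IN=(all ⊤)   OUT=(all ⊤)
  B5:   IN=(all ⊤)   OUT=(all ⊤)
  B6:   IN=(all ⊤)   OUT={f:-; rest ⊤}
  B7:   IN={f:-; rest ⊤}   OUT={f:-; rest ⊤}
  B8:   IN={f:-; rest ⊤}   OUT={f:-; rest ⊤}

B0 is the boundary node: IN[B0] = {a: ⊤, b: ⊤, c: ⊤, d: ⊤, e: ⊤, f: ⊤}
Applying B0's transfer function to that IN value gives OUT[B0] (row B0 above).

Answer: {a: +, b: ⊤, c: ⊤, d: ⊤, e: ⊤, f: ⊤}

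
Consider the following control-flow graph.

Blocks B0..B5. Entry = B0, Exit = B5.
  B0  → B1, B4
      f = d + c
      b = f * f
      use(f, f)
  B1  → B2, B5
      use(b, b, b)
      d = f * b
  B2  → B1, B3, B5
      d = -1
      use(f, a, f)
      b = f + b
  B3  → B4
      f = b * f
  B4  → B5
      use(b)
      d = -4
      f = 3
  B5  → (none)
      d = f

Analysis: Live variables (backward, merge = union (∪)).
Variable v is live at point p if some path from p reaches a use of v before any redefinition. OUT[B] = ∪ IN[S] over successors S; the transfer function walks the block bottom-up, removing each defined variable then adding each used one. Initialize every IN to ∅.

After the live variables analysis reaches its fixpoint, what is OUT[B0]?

Answer: {a, b, f}

Working:
Converged values:
  B0:  IN={a, c, d}  OUT={a, b, f}
  B1:  IN={a, b, f}  OUT={a, b, f}
  B2:  IN={a, b, f}  OUT={a, b, f}
  B3:  IN={b, f}  OUT={b}
  B4:  IN={b}  OUT={f}
  B5:  IN={f}  OUT={}

Merge at B0: OUT[B0] = IN[B1] ⊔ IN[B4] = {a, b, f}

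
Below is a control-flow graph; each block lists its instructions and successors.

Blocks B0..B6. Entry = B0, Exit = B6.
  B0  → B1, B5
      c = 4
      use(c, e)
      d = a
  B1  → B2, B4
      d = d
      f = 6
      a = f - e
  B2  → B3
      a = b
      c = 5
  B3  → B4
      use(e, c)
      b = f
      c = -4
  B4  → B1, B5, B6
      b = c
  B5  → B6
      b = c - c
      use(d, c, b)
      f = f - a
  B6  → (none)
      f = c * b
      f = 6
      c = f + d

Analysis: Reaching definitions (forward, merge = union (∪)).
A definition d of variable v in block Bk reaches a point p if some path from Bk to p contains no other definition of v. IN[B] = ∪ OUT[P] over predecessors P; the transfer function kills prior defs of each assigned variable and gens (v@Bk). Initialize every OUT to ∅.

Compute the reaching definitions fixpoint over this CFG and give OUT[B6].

Answer: {a@B1, a@B2, b@B4, b@B5, c@B6, d@B0, d@B1, f@B6}

Trace:
Fixpoint table:
  B0: | IN={} | OUT={c@B0, d@B0}
  B1: | IN={a@B1, a@B2, b@B4, c@B0, c@B3, d@B0, d@B1, f@B1} | OUT={a@B1, b@B4, c@B0, c@B3, d@B1, f@B1}
  B2: | IN={a@B1, b@B4, c@B0, c@B3, d@B1, f@B1} | OUT={a@B2, b@B4, c@B2, d@B1, f@B1}
  B3: | IN={a@B2, b@B4, c@B2, d@B1, f@B1} | OUT={a@B2, b@B3, c@B3, d@B1, f@B1}
  B4: | IN={a@B1, a@B2, b@B3, b@B4, c@B0, c@B3, d@B1, f@B1} | OUT={a@B1, a@B2, b@B4, c@B0, c@B3, d@B1, f@B1}
  B5: | IN={a@B1, a@B2, b@B4, c@B0, c@B3, d@B0, d@B1, f@B1} | OUT={a@B1, a@B2, b@B5, c@B0, c@B3, d@B0, d@B1, f@B5}
  B6: | IN={a@B1, a@B2, b@B4, b@B5, c@B0, c@B3, d@B0, d@B1, f@B1, f@B5} | OUT={a@B1, a@B2, b@B4, b@B5, c@B6, d@B0, d@B1, f@B6}

Merge at B6: IN[B6] = OUT[B4] ⊔ OUT[B5] = {a@B1, a@B2, b@B4, b@B5, c@B0, c@B3, d@B0, d@B1, f@B1, f@B5}
Applying B6's transfer function to that IN value gives OUT[B6] (row B6 above).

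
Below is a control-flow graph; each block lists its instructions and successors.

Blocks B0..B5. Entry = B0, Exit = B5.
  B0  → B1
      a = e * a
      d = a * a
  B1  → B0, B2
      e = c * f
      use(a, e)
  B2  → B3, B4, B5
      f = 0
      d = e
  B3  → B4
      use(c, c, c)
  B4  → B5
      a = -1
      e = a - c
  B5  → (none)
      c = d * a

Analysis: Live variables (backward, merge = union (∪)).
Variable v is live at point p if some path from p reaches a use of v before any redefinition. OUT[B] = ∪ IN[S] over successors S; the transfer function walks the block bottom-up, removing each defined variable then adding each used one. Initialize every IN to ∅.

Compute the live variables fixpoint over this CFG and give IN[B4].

Answer: {c, d}

Trace:
Per-block solution:
  B0:  IN={a, c, e, f}  OUT={a, c, f}
  B1:  IN={a, c, f}  OUT={a, c, e, f}
  B2:  IN={a, c, e}  OUT={a, c, d}
  B3:  IN={c, d}  OUT={c, d}
  B4:  IN={c, d}  OUT={a, d}
  B5:  IN={a, d}  OUT={}

Merge at B4: OUT[B4] = IN[B5] = {a, d}
Applying B4's transfer function to that OUT value gives IN[B4] (row B4 above).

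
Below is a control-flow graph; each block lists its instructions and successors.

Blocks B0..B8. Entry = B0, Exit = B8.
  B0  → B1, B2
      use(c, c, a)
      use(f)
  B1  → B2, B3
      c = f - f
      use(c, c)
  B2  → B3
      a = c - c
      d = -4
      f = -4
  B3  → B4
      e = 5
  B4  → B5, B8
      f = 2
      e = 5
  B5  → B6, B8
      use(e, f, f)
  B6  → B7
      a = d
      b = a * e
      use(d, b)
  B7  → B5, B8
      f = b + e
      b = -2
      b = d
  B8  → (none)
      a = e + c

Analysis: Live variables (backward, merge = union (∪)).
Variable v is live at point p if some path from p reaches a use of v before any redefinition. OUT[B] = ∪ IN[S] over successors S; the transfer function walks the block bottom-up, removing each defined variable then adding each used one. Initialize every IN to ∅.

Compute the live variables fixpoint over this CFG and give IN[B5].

Fixpoint table:
  B0:   IN={a, c, d, f}   OUT={c, d, f}
  B1:   IN={d, f}   OUT={c, d}
  B2:   IN={c}   OUT={c, d}
  B3:   IN={c, d}   OUT={c, d}
  B4:   IN={c, d}   OUT={c, d, e, f}
  B5:   IN={c, d, e, f}   OUT={c, d, e}
  B6:   IN={c, d, e}   OUT={b, c, d, e}
  B7:   IN={b, c, d, e}   OUT={c, d, e, f}
  B8:   IN={c, e}   OUT={}

Merge at B5: OUT[B5] = IN[B6] ⊔ IN[B8] = {c, d, e}
Applying B5's transfer function to that OUT value gives IN[B5] (row B5 above).

Answer: {c, d, e, f}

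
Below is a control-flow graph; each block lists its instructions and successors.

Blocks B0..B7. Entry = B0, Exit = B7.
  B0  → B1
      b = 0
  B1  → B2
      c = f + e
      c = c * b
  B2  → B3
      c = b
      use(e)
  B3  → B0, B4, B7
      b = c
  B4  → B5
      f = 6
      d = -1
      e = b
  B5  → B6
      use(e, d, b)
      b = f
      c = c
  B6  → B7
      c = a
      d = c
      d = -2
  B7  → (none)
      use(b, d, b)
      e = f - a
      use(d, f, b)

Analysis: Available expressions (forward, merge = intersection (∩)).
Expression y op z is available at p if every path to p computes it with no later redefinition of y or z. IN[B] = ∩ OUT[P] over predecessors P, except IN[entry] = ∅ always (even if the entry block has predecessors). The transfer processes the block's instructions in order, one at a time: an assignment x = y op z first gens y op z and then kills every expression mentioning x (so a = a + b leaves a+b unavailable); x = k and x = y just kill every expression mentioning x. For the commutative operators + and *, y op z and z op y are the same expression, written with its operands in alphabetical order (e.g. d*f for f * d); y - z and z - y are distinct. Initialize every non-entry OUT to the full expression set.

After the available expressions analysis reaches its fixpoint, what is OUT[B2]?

Answer: {e+f}

Working:
Per-block solution:
  B0:   IN={}   OUT={}
  B1:   IN={}   OUT={e+f}
  B2:   IN={e+f}   OUT={e+f}
  B3:   IN={e+f}   OUT={e+f}
  B4:   IN={e+f}   OUT={}
  B5:   IN={}   OUT={}
  B6:   IN={}   OUT={}
  B7:   IN={}   OUT={f-a}

Merge at B2: IN[B2] = OUT[B1] = {e+f}
Applying B2's transfer function to that IN value gives OUT[B2] (row B2 above).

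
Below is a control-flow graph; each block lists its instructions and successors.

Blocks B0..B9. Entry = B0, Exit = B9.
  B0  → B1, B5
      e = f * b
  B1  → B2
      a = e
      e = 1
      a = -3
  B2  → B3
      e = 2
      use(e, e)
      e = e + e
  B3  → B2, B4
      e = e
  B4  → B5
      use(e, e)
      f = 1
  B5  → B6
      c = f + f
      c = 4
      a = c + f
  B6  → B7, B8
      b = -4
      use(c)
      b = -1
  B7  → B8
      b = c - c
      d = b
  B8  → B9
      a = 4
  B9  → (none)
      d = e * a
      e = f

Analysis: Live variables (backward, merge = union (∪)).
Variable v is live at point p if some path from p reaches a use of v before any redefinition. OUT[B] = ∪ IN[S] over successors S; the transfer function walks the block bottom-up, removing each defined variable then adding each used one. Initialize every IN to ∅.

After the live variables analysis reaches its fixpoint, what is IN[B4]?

Per-block solution:
  B0:   IN={b, f}   OUT={e, f}
  B1:   IN={e}   OUT={}
  B2:   IN={}   OUT={e}
  B3:   IN={e}   OUT={e}
  B4:   IN={e}   OUT={e, f}
  B5:   IN={e, f}   OUT={c, e, f}
  B6:   IN={c, e, f}   OUT={c, e, f}
  B7:   IN={c, e, f}   OUT={e, f}
  B8:   IN={e, f}   OUT={a, e, f}
  B9:   IN={a, e, f}   OUT={}

Merge at B4: OUT[B4] = IN[B5] = {e, f}
Applying B4's transfer function to that OUT value gives IN[B4] (row B4 above).

Answer: {e}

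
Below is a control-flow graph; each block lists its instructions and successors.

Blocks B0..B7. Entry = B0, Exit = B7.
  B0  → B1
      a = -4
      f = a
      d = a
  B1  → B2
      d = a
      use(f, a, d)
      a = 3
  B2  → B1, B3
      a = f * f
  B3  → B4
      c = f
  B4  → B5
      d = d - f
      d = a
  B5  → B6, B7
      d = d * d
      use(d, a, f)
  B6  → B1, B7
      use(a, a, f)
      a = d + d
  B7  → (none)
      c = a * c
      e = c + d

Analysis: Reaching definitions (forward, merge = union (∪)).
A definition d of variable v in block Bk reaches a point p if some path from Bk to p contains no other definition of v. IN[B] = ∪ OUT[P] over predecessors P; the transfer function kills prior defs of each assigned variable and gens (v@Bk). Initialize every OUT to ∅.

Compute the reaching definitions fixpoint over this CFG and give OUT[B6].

Answer: {a@B6, c@B3, d@B5, f@B0}

Derivation:
Per-block solution:
  B0:  IN={}  OUT={a@B0, d@B0, f@B0}
  B1:  IN={a@B0, a@B2, a@B6, c@B3, d@B0, d@B1, d@B5, f@B0}  OUT={a@B1, c@B3, d@B1, f@B0}
  B2:  IN={a@B1, c@B3, d@B1, f@B0}  OUT={a@B2, c@B3, d@B1, f@B0}
  B3:  IN={a@B2, c@B3, d@B1, f@B0}  OUT={a@B2, c@B3, d@B1, f@B0}
  B4:  IN={a@B2, c@B3, d@B1, f@B0}  OUT={a@B2, c@B3, d@B4, f@B0}
  B5:  IN={a@B2, c@B3, d@B4, f@B0}  OUT={a@B2, c@B3, d@B5, f@B0}
  B6:  IN={a@B2, c@B3, d@B5, f@B0}  OUT={a@B6, c@B3, d@B5, f@B0}
  B7:  IN={a@B2, a@B6, c@B3, d@B5, f@B0}  OUT={a@B2, a@B6, c@B7, d@B5, e@B7, f@B0}

Merge at B6: IN[B6] = OUT[B5] = {a@B2, c@B3, d@B5, f@B0}
Applying B6's transfer function to that IN value gives OUT[B6] (row B6 above).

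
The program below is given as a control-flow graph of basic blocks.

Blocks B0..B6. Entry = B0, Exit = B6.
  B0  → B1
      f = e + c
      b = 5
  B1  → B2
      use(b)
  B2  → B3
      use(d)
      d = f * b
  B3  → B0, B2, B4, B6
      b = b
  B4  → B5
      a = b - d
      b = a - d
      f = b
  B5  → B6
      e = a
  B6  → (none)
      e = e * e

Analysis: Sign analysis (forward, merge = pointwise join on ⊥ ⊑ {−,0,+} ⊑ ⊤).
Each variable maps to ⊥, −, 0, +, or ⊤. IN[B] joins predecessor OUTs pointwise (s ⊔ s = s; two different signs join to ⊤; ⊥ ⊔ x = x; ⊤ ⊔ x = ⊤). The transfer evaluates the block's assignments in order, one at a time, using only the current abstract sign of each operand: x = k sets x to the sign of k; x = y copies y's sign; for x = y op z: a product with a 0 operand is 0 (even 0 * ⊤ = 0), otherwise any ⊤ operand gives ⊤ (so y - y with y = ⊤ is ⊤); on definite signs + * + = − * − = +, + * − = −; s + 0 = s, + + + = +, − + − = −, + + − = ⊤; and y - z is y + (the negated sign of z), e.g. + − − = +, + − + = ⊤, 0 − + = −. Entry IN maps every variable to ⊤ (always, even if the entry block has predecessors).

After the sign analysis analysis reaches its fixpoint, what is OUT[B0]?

Answer: {a: ⊤, b: +, c: ⊤, d: ⊤, e: ⊤, f: ⊤}

Working:
Converged values:
  B0:   IN=(all ⊤)   OUT={b:+; rest ⊤}
  B1:   IN={b:+; rest ⊤}   OUT={b:+; rest ⊤}
  B2:   IN={b:+; rest ⊤}   OUT={b:+; rest ⊤}
  B3:   IN={b:+; rest ⊤}   OUT={b:+; rest ⊤}
  B4:   IN={b:+; rest ⊤}   OUT=(all ⊤)
  B5:   IN=(all ⊤)   OUT=(all ⊤)
  B6:   IN=(all ⊤)   OUT=(all ⊤)

Merge at B0 (entry node, so the boundary value (all ⊤) is joined with the incoming edge(s)): IN[B0] = (all ⊤) ⊔ OUT[B3] = {a: ⊤, b: ⊤, c: ⊤, d: ⊤, e: ⊤, f: ⊤}
Applying B0's transfer function to that IN value gives OUT[B0] (row B0 above).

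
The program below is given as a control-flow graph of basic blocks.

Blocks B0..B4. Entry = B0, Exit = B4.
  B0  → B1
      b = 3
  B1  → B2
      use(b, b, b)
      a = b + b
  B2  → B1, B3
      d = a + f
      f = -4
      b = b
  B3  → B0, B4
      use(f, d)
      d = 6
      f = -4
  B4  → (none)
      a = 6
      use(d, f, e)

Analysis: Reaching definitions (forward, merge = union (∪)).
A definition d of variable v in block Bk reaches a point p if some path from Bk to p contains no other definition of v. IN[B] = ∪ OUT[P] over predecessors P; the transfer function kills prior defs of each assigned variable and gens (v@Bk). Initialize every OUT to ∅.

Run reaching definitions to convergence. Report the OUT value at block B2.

Answer: {a@B1, b@B2, d@B2, f@B2}

Trace:
Per-block solution:
  B0:   IN={a@B1, b@B2, d@B3, f@B3}   OUT={a@B1, b@B0, d@B3, f@B3}
  B1:   IN={a@B1, b@B0, b@B2, d@B2, d@B3, f@B2, f@B3}   OUT={a@B1, b@B0, b@B2, d@B2, d@B3, f@B2, f@B3}
  B2:   IN={a@B1, b@B0, b@B2, d@B2, d@B3, f@B2, f@B3}   OUT={a@B1, b@B2, d@B2, f@B2}
  B3:   IN={a@B1, b@B2, d@B2, f@B2}   OUT={a@B1, b@B2, d@B3, f@B3}
  B4:   IN={a@B1, b@B2, d@B3, f@B3}   OUT={a@B4, b@B2, d@B3, f@B3}

Merge at B2: IN[B2] = OUT[B1] = {a@B1, b@B0, b@B2, d@B2, d@B3, f@B2, f@B3}
Applying B2's transfer function to that IN value gives OUT[B2] (row B2 above).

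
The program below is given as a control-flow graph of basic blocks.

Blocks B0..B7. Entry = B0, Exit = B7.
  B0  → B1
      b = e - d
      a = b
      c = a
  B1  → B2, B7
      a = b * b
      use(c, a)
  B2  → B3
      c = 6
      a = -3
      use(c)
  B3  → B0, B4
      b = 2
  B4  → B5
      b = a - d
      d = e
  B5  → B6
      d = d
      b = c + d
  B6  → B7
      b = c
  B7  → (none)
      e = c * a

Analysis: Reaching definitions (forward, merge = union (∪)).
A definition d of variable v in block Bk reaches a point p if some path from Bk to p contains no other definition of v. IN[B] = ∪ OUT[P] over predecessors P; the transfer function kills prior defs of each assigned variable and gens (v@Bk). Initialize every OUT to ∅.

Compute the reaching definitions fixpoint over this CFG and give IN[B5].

Answer: {a@B2, b@B4, c@B2, d@B4}

Derivation:
Per-block solution:
  B0:   IN={a@B2, b@B3, c@B2}   OUT={a@B0, b@B0, c@B0}
  B1:   IN={a@B0, b@B0, c@B0}   OUT={a@B1, b@B0, c@B0}
  B2:   IN={a@B1, b@B0, c@B0}   OUT={a@B2, b@B0, c@B2}
  B3:   IN={a@B2, b@B0, c@B2}   OUT={a@B2, b@B3, c@B2}
  B4:   IN={a@B2, b@B3, c@B2}   OUT={a@B2, b@B4, c@B2, d@B4}
  B5:   IN={a@B2, b@B4, c@B2, d@B4}   OUT={a@B2, b@B5, c@B2, d@B5}
  B6:   IN={a@B2, b@B5, c@B2, d@B5}   OUT={a@B2, b@B6, c@B2, d@B5}
  B7:   IN={a@B1, a@B2, b@B0, b@B6, c@B0, c@B2, d@B5}   OUT={a@B1, a@B2, b@B0, b@B6, c@B0, c@B2, d@B5, e@B7}

Merge at B5: IN[B5] = OUT[B4] = {a@B2, b@B4, c@B2, d@B4}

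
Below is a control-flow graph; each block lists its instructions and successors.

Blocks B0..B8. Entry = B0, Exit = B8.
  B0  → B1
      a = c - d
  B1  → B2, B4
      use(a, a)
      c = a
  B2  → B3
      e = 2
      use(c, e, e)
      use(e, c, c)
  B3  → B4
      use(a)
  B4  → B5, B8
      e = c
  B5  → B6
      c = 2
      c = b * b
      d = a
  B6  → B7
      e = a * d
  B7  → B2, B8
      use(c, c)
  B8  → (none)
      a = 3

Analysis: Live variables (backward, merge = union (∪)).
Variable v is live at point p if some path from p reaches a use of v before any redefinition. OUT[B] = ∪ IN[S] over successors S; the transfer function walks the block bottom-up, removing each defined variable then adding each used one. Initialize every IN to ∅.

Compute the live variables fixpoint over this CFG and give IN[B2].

Fixpoint table:
  B0:  IN={b, c, d}  OUT={a, b}
  B1:  IN={a, b}  OUT={a, b, c}
  B2:  IN={a, b, c}  OUT={a, b, c}
  B3:  IN={a, b, c}  OUT={a, b, c}
  B4:  IN={a, b, c}  OUT={a, b}
  B5:  IN={a, b}  OUT={a, b, c, d}
  B6:  IN={a, b, c, d}  OUT={a, b, c}
  B7:  IN={a, b, c}  OUT={a, b, c}
  B8:  IN={}  OUT={}

Merge at B2: OUT[B2] = IN[B3] = {a, b, c}
Applying B2's transfer function to that OUT value gives IN[B2] (row B2 above).

Answer: {a, b, c}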